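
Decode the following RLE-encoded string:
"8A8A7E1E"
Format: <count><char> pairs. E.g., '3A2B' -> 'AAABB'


Expanding each <count><char> pair:
  8A -> 'AAAAAAAA'
  8A -> 'AAAAAAAA'
  7E -> 'EEEEEEE'
  1E -> 'E'

Decoded = AAAAAAAAAAAAAAAAEEEEEEEE


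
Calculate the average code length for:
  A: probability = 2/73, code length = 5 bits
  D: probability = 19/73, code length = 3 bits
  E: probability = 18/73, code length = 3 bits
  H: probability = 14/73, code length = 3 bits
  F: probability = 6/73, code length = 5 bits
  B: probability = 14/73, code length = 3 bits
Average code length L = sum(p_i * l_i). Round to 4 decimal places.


Weighted contributions p_i * l_i:
  A: (2/73) * 5 = 10/73
  D: (19/73) * 3 = 57/73
  E: (18/73) * 3 = 54/73
  H: (14/73) * 3 = 42/73
  F: (6/73) * 5 = 30/73
  B: (14/73) * 3 = 42/73
Sum = (10 + 57 + 54 + 42 + 30 + 42)/73 = 235/73

L = 235/73 = 3.2192 bits/symbol


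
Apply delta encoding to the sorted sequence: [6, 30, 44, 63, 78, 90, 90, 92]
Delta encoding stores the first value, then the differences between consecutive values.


First value: 6
Deltas:
  30 - 6 = 24
  44 - 30 = 14
  63 - 44 = 19
  78 - 63 = 15
  90 - 78 = 12
  90 - 90 = 0
  92 - 90 = 2


Delta encoded: [6, 24, 14, 19, 15, 12, 0, 2]


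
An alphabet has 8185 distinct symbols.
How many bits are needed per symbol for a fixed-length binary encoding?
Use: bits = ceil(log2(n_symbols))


log2(8185) = 12.9988
Bracket: 2^12 = 4096 < 8185 <= 2^13 = 8192
So ceil(log2(8185)) = 13

bits = ceil(log2(8185)) = ceil(12.9988) = 13 bits


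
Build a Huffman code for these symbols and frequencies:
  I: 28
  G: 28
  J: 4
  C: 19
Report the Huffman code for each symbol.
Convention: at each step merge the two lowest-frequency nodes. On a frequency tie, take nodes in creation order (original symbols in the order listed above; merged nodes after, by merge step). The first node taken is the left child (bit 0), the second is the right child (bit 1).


Huffman tree construction:
Step 1: Merge J(4) + C(19) = 23
Step 2: Merge (J+C)(23) + I(28) = 51
Step 3: Merge G(28) + ((J+C)+I)(51) = 79
Read each symbol's code off the tree from the root (left child = 0, right child = 1).

Codes:
  I: 11 (length 2)
  G: 0 (length 1)
  J: 100 (length 3)
  C: 101 (length 3)
Average code length: 153/79 = 1.9367 bits/symbol


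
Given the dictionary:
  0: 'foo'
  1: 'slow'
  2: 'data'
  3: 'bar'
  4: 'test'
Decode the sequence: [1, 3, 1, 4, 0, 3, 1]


Look up each index in the dictionary:
  1 -> 'slow'
  3 -> 'bar'
  1 -> 'slow'
  4 -> 'test'
  0 -> 'foo'
  3 -> 'bar'
  1 -> 'slow'

Decoded: "slow bar slow test foo bar slow"


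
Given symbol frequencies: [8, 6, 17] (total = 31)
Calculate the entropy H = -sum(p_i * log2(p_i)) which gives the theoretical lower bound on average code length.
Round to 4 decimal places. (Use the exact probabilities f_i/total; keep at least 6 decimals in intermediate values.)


Per-symbol terms -p_i * log2(p_i) with p_i = f_i/31:
  p = 8/31 = 0.258065: log2(p) = -1.954196, -p*log2(p) = 0.504309
  p = 6/31 = 0.193548: log2(p) = -2.369234, -p*log2(p) = 0.458561
  p = 17/31 = 0.548387: log2(p) = -0.866733, -p*log2(p) = 0.475305
H = 0.504309 + 0.458561 + 0.475305 = 1.438175

H = 1.4382 bits/symbol


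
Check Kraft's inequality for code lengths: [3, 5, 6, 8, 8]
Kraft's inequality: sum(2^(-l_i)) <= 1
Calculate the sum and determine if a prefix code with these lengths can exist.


Sum = 2^(-3) + 2^(-5) + 2^(-6) + 2^(-8) + 2^(-8)
    = 0.125 + 0.03125 + 0.015625 + 0.00390625 + 0.00390625
    = 46/256 = 0.1796875
Since 0.1796875 <= 1, Kraft's inequality IS satisfied.
A prefix code with these lengths CAN exist.

Kraft sum = 0.1796875. Satisfied.


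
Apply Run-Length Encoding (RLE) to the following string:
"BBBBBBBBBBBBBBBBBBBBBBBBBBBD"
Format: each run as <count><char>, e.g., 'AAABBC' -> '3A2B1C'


Scanning runs left to right:
  i=0: run of 'B' x 27 -> '27B'
  i=27: run of 'D' x 1 -> '1D'

RLE = 27B1D


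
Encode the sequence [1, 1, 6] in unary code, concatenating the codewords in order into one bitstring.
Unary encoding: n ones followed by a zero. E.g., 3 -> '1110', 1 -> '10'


Encode each number as n ones followed by a terminating 0:
  1 -> 10 (2 bits)
  1 -> 10 (2 bits)
  6 -> 1111110 (7 bits)
Total length = 2 + 2 + 7 = 11 bits.

Unary([1, 1, 6]) = 10101111110 (11 bits)


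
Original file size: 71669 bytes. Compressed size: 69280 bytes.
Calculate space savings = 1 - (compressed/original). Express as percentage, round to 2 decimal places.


ratio = compressed/original = 69280/71669 = 0.966666
savings = 1 - ratio = 1 - 0.966666 = 0.033334
as a percentage: 0.033334 * 100 = 3.33%

Space savings = 1 - 69280/71669 = 3.33%


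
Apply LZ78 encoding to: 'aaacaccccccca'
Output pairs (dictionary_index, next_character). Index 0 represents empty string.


LZ78 encoding steps:
Dictionary: {0: ''}
Step 1: w='' (idx 0), next='a' -> output (0, 'a'), add 'a' as idx 1
Step 2: w='a' (idx 1), next='a' -> output (1, 'a'), add 'aa' as idx 2
Step 3: w='' (idx 0), next='c' -> output (0, 'c'), add 'c' as idx 3
Step 4: w='a' (idx 1), next='c' -> output (1, 'c'), add 'ac' as idx 4
Step 5: w='c' (idx 3), next='c' -> output (3, 'c'), add 'cc' as idx 5
Step 6: w='cc' (idx 5), next='c' -> output (5, 'c'), add 'ccc' as idx 6
Step 7: w='c' (idx 3), next='a' -> output (3, 'a'), add 'ca' as idx 7


Encoded: [(0, 'a'), (1, 'a'), (0, 'c'), (1, 'c'), (3, 'c'), (5, 'c'), (3, 'a')]


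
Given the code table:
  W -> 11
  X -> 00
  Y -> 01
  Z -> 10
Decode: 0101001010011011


Decoding:
01 -> Y
01 -> Y
00 -> X
10 -> Z
10 -> Z
01 -> Y
10 -> Z
11 -> W


Result: YYXZZYZW


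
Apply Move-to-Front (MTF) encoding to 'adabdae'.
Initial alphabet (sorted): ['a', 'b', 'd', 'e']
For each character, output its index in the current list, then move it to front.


MTF encoding:
'a': index 0 in ['a', 'b', 'd', 'e'] -> ['a', 'b', 'd', 'e']
'd': index 2 in ['a', 'b', 'd', 'e'] -> ['d', 'a', 'b', 'e']
'a': index 1 in ['d', 'a', 'b', 'e'] -> ['a', 'd', 'b', 'e']
'b': index 2 in ['a', 'd', 'b', 'e'] -> ['b', 'a', 'd', 'e']
'd': index 2 in ['b', 'a', 'd', 'e'] -> ['d', 'b', 'a', 'e']
'a': index 2 in ['d', 'b', 'a', 'e'] -> ['a', 'd', 'b', 'e']
'e': index 3 in ['a', 'd', 'b', 'e'] -> ['e', 'a', 'd', 'b']


Output: [0, 2, 1, 2, 2, 2, 3]


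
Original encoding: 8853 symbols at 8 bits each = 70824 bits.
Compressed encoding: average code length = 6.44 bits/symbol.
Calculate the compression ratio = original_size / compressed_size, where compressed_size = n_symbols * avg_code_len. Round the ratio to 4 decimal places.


original_size = n_symbols * orig_bits = 8853 * 8 = 70824 bits
compressed_size = n_symbols * avg_code_len = 8853 * 6.44 = 57013.32 bits
ratio = original_size / compressed_size = 70824 / 57013.32 = 1.2422

Compression ratio = 1.2422


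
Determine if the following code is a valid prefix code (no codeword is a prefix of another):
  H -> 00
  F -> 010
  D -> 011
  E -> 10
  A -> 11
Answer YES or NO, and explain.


Checking each pair (does one codeword prefix another?):
  H='00' vs F='010': no prefix
  H='00' vs D='011': no prefix
  H='00' vs E='10': no prefix
  H='00' vs A='11': no prefix
  F='010' vs H='00': no prefix
  F='010' vs D='011': no prefix
  F='010' vs E='10': no prefix
  F='010' vs A='11': no prefix
  D='011' vs H='00': no prefix
  D='011' vs F='010': no prefix
  D='011' vs E='10': no prefix
  D='011' vs A='11': no prefix
  E='10' vs H='00': no prefix
  E='10' vs F='010': no prefix
  E='10' vs D='011': no prefix
  E='10' vs A='11': no prefix
  A='11' vs H='00': no prefix
  A='11' vs F='010': no prefix
  A='11' vs D='011': no prefix
  A='11' vs E='10': no prefix
No violation found over all pairs.

YES -- this is a valid prefix code. No codeword is a prefix of any other codeword.


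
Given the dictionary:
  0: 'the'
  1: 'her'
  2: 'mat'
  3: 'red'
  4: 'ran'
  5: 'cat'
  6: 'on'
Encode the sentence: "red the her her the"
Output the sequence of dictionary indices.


Look up each word in the dictionary:
  'red' -> 3
  'the' -> 0
  'her' -> 1
  'her' -> 1
  'the' -> 0

Encoded: [3, 0, 1, 1, 0]


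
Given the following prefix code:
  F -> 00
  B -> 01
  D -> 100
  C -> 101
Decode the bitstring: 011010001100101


Decoding step by step:
Bits 01 -> B
Bits 101 -> C
Bits 00 -> F
Bits 01 -> B
Bits 100 -> D
Bits 101 -> C


Decoded message: BCFBDC


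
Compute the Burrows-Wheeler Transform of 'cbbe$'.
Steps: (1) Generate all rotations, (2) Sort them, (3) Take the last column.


Rotations (sorted):
  0: $cbbe -> last char: e
  1: bbe$c -> last char: c
  2: be$cb -> last char: b
  3: cbbe$ -> last char: $
  4: e$cbb -> last char: b


BWT = ecb$b


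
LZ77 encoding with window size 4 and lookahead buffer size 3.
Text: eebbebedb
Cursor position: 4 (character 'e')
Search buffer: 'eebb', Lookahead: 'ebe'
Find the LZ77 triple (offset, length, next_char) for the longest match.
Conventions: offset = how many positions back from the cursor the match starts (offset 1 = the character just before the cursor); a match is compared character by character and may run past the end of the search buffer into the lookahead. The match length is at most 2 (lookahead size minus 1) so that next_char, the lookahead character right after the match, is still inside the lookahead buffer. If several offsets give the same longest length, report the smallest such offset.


Try each offset into the search buffer:
  offset=1 (pos 3, char 'b'): match length 0
  offset=2 (pos 2, char 'b'): match length 0
  offset=3 (pos 1, char 'e'): match length 2
  offset=4 (pos 0, char 'e'): match length 1
Longest match has length 2 at offset 3.
next_char = character at position 4 + 2 = 6 -> 'e'

Best match: offset=3, length=2 (matching 'eb' starting at position 1)
LZ77 triple: (3, 2, 'e')


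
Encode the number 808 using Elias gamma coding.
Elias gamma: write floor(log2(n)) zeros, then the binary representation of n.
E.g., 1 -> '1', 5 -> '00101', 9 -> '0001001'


num_bits = floor(log2(808)) + 1 = 10
leading_zeros = num_bits - 1 = 9
binary(808) = 1100101000

Elias gamma(808) = '000000000' + '1100101000' = 0000000001100101000 (19 bits)


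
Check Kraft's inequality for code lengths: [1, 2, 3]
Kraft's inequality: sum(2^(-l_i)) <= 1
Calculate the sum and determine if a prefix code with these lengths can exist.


Sum = 2^(-1) + 2^(-2) + 2^(-3)
    = 0.5 + 0.25 + 0.125
    = 7/8 = 0.875
Since 0.875 <= 1, Kraft's inequality IS satisfied.
A prefix code with these lengths CAN exist.

Kraft sum = 0.875. Satisfied.


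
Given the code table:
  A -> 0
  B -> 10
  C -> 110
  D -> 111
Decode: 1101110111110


Decoding:
110 -> C
111 -> D
0 -> A
111 -> D
110 -> C


Result: CDADC


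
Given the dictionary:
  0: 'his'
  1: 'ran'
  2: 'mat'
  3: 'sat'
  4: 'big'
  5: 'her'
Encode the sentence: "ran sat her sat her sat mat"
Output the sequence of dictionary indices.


Look up each word in the dictionary:
  'ran' -> 1
  'sat' -> 3
  'her' -> 5
  'sat' -> 3
  'her' -> 5
  'sat' -> 3
  'mat' -> 2

Encoded: [1, 3, 5, 3, 5, 3, 2]


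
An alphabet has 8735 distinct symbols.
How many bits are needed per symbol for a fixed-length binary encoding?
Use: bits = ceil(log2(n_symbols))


log2(8735) = 13.0926
Bracket: 2^13 = 8192 < 8735 <= 2^14 = 16384
So ceil(log2(8735)) = 14

bits = ceil(log2(8735)) = ceil(13.0926) = 14 bits


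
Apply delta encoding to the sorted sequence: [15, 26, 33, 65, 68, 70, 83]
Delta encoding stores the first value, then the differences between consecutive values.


First value: 15
Deltas:
  26 - 15 = 11
  33 - 26 = 7
  65 - 33 = 32
  68 - 65 = 3
  70 - 68 = 2
  83 - 70 = 13


Delta encoded: [15, 11, 7, 32, 3, 2, 13]


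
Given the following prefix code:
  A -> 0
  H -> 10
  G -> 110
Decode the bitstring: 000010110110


Decoding step by step:
Bits 0 -> A
Bits 0 -> A
Bits 0 -> A
Bits 0 -> A
Bits 10 -> H
Bits 110 -> G
Bits 110 -> G


Decoded message: AAAAHGG


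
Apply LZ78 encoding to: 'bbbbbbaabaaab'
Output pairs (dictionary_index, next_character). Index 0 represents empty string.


LZ78 encoding steps:
Dictionary: {0: ''}
Step 1: w='' (idx 0), next='b' -> output (0, 'b'), add 'b' as idx 1
Step 2: w='b' (idx 1), next='b' -> output (1, 'b'), add 'bb' as idx 2
Step 3: w='bb' (idx 2), next='b' -> output (2, 'b'), add 'bbb' as idx 3
Step 4: w='' (idx 0), next='a' -> output (0, 'a'), add 'a' as idx 4
Step 5: w='a' (idx 4), next='b' -> output (4, 'b'), add 'ab' as idx 5
Step 6: w='a' (idx 4), next='a' -> output (4, 'a'), add 'aa' as idx 6
Step 7: w='ab' (idx 5), end of input -> output (5, '')


Encoded: [(0, 'b'), (1, 'b'), (2, 'b'), (0, 'a'), (4, 'b'), (4, 'a'), (5, '')]


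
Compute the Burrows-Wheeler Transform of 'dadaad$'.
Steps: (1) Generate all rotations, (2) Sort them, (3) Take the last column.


Rotations (sorted):
  0: $dadaad -> last char: d
  1: aad$dad -> last char: d
  2: ad$dada -> last char: a
  3: adaad$d -> last char: d
  4: d$dadaa -> last char: a
  5: daad$da -> last char: a
  6: dadaad$ -> last char: $


BWT = ddadaa$


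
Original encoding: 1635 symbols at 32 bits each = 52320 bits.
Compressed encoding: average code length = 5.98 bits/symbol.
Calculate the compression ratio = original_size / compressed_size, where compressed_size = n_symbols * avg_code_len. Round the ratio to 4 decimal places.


original_size = n_symbols * orig_bits = 1635 * 32 = 52320 bits
compressed_size = n_symbols * avg_code_len = 1635 * 5.98 = 9777.3 bits
ratio = original_size / compressed_size = 52320 / 9777.3 = 5.3512

Compression ratio = 5.3512


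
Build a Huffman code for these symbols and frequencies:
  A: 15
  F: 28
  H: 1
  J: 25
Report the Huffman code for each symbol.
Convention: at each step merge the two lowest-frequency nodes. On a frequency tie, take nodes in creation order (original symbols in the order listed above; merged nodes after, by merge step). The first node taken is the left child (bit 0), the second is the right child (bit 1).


Huffman tree construction:
Step 1: Merge H(1) + A(15) = 16
Step 2: Merge (H+A)(16) + J(25) = 41
Step 3: Merge F(28) + ((H+A)+J)(41) = 69
Read each symbol's code off the tree from the root (left child = 0, right child = 1).

Codes:
  A: 101 (length 3)
  F: 0 (length 1)
  H: 100 (length 3)
  J: 11 (length 2)
Average code length: 126/69 = 1.8261 bits/symbol


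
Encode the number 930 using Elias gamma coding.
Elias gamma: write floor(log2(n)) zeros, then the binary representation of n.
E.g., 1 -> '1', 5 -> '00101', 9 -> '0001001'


num_bits = floor(log2(930)) + 1 = 10
leading_zeros = num_bits - 1 = 9
binary(930) = 1110100010

Elias gamma(930) = '000000000' + '1110100010' = 0000000001110100010 (19 bits)


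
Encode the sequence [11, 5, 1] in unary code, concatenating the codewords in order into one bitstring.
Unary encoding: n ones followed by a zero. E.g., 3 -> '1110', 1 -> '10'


Encode each number as n ones followed by a terminating 0:
  11 -> 111111111110 (12 bits)
  5 -> 111110 (6 bits)
  1 -> 10 (2 bits)
Total length = 12 + 6 + 2 = 20 bits.

Unary([11, 5, 1]) = 11111111111011111010 (20 bits)


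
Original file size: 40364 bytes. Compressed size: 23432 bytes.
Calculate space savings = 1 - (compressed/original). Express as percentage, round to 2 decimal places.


ratio = compressed/original = 23432/40364 = 0.580517
savings = 1 - ratio = 1 - 0.580517 = 0.419483
as a percentage: 0.419483 * 100 = 41.95%

Space savings = 1 - 23432/40364 = 41.95%


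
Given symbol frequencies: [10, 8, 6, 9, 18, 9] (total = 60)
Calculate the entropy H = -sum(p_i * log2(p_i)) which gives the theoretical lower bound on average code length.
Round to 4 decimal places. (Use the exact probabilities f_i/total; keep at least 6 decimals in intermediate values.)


Per-symbol terms -p_i * log2(p_i) with p_i = f_i/60:
  p = 10/60 = 0.166667: log2(p) = -2.584963, -p*log2(p) = 0.430827
  p = 8/60 = 0.133333: log2(p) = -2.906891, -p*log2(p) = 0.387585
  p = 6/60 = 0.100000: log2(p) = -3.321928, -p*log2(p) = 0.332193
  p = 9/60 = 0.150000: log2(p) = -2.736966, -p*log2(p) = 0.410545
  p = 18/60 = 0.300000: log2(p) = -1.736966, -p*log2(p) = 0.521090
  p = 9/60 = 0.150000: log2(p) = -2.736966, -p*log2(p) = 0.410545
H = 0.430827 + 0.387585 + 0.332193 + 0.410545 + 0.521090 + 0.410545 = 2.492785

H = 2.4928 bits/symbol


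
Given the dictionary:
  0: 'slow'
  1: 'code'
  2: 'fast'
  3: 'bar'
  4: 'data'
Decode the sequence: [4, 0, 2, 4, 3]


Look up each index in the dictionary:
  4 -> 'data'
  0 -> 'slow'
  2 -> 'fast'
  4 -> 'data'
  3 -> 'bar'

Decoded: "data slow fast data bar"


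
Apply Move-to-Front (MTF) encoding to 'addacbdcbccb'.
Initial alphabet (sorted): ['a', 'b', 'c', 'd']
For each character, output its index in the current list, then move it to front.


MTF encoding:
'a': index 0 in ['a', 'b', 'c', 'd'] -> ['a', 'b', 'c', 'd']
'd': index 3 in ['a', 'b', 'c', 'd'] -> ['d', 'a', 'b', 'c']
'd': index 0 in ['d', 'a', 'b', 'c'] -> ['d', 'a', 'b', 'c']
'a': index 1 in ['d', 'a', 'b', 'c'] -> ['a', 'd', 'b', 'c']
'c': index 3 in ['a', 'd', 'b', 'c'] -> ['c', 'a', 'd', 'b']
'b': index 3 in ['c', 'a', 'd', 'b'] -> ['b', 'c', 'a', 'd']
'd': index 3 in ['b', 'c', 'a', 'd'] -> ['d', 'b', 'c', 'a']
'c': index 2 in ['d', 'b', 'c', 'a'] -> ['c', 'd', 'b', 'a']
'b': index 2 in ['c', 'd', 'b', 'a'] -> ['b', 'c', 'd', 'a']
'c': index 1 in ['b', 'c', 'd', 'a'] -> ['c', 'b', 'd', 'a']
'c': index 0 in ['c', 'b', 'd', 'a'] -> ['c', 'b', 'd', 'a']
'b': index 1 in ['c', 'b', 'd', 'a'] -> ['b', 'c', 'd', 'a']


Output: [0, 3, 0, 1, 3, 3, 3, 2, 2, 1, 0, 1]


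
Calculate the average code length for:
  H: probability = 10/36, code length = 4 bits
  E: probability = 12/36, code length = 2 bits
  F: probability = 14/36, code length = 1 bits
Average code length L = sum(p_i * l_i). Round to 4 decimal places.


Weighted contributions p_i * l_i:
  H: (10/36) * 4 = 40/36
  E: (12/36) * 2 = 24/36
  F: (14/36) * 1 = 14/36
Sum = (40 + 24 + 14)/36 = 78/36

L = 78/36 = 2.1667 bits/symbol


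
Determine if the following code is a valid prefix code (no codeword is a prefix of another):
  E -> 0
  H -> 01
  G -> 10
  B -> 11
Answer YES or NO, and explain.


Checking each pair (does one codeword prefix another?):
  E='0' vs H='01': prefix -- VIOLATION

NO -- this is NOT a valid prefix code. E (0) is a prefix of H (01).


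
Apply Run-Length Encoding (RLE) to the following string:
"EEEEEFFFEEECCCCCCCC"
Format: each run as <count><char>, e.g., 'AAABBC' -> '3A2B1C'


Scanning runs left to right:
  i=0: run of 'E' x 5 -> '5E'
  i=5: run of 'F' x 3 -> '3F'
  i=8: run of 'E' x 3 -> '3E'
  i=11: run of 'C' x 8 -> '8C'

RLE = 5E3F3E8C


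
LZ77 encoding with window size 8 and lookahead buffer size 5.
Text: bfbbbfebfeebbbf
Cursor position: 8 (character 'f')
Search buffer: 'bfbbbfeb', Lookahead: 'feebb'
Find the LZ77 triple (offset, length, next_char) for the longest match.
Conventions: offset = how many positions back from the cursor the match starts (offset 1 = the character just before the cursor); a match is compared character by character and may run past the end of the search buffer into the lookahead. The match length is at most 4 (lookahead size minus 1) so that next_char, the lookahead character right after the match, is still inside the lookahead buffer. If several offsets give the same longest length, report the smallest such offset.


Try each offset into the search buffer:
  offset=1 (pos 7, char 'b'): match length 0
  offset=2 (pos 6, char 'e'): match length 0
  offset=3 (pos 5, char 'f'): match length 2
  offset=4 (pos 4, char 'b'): match length 0
  offset=5 (pos 3, char 'b'): match length 0
  offset=6 (pos 2, char 'b'): match length 0
  offset=7 (pos 1, char 'f'): match length 1
  offset=8 (pos 0, char 'b'): match length 0
Longest match has length 2 at offset 3.
next_char = character at position 8 + 2 = 10 -> 'e'

Best match: offset=3, length=2 (matching 'fe' starting at position 5)
LZ77 triple: (3, 2, 'e')


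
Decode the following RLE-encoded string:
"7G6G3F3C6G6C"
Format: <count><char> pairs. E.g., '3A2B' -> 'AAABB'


Expanding each <count><char> pair:
  7G -> 'GGGGGGG'
  6G -> 'GGGGGG'
  3F -> 'FFF'
  3C -> 'CCC'
  6G -> 'GGGGGG'
  6C -> 'CCCCCC'

Decoded = GGGGGGGGGGGGGFFFCCCGGGGGGCCCCCC


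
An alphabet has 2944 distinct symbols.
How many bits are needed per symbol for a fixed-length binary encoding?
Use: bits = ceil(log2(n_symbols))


log2(2944) = 11.5236
Bracket: 2^11 = 2048 < 2944 <= 2^12 = 4096
So ceil(log2(2944)) = 12

bits = ceil(log2(2944)) = ceil(11.5236) = 12 bits


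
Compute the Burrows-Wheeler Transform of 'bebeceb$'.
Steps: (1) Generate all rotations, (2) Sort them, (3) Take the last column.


Rotations (sorted):
  0: $bebeceb -> last char: b
  1: b$bebece -> last char: e
  2: bebeceb$ -> last char: $
  3: beceb$be -> last char: e
  4: ceb$bebe -> last char: e
  5: eb$bebec -> last char: c
  6: ebeceb$b -> last char: b
  7: eceb$beb -> last char: b


BWT = be$eecbb


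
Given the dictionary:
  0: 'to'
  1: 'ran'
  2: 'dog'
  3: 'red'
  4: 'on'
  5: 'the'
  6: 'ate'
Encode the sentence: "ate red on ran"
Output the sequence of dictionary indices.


Look up each word in the dictionary:
  'ate' -> 6
  'red' -> 3
  'on' -> 4
  'ran' -> 1

Encoded: [6, 3, 4, 1]


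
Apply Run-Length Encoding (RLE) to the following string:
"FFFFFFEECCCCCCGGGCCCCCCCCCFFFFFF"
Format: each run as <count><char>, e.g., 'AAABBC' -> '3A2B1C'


Scanning runs left to right:
  i=0: run of 'F' x 6 -> '6F'
  i=6: run of 'E' x 2 -> '2E'
  i=8: run of 'C' x 6 -> '6C'
  i=14: run of 'G' x 3 -> '3G'
  i=17: run of 'C' x 9 -> '9C'
  i=26: run of 'F' x 6 -> '6F'

RLE = 6F2E6C3G9C6F


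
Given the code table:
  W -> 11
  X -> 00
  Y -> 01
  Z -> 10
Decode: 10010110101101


Decoding:
10 -> Z
01 -> Y
01 -> Y
10 -> Z
10 -> Z
11 -> W
01 -> Y


Result: ZYYZZWY


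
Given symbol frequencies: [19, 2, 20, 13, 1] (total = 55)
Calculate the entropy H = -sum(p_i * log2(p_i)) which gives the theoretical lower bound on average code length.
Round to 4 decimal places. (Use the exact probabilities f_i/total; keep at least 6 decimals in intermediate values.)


Per-symbol terms -p_i * log2(p_i) with p_i = f_i/55:
  p = 19/55 = 0.345455: log2(p) = -1.533432, -p*log2(p) = 0.529731
  p = 2/55 = 0.036364: log2(p) = -4.781360, -p*log2(p) = 0.173868
  p = 20/55 = 0.363636: log2(p) = -1.459432, -p*log2(p) = 0.530702
  p = 13/55 = 0.236364: log2(p) = -2.080920, -p*log2(p) = 0.491854
  p = 1/55 = 0.018182: log2(p) = -5.781360, -p*log2(p) = 0.105116
H = 0.529731 + 0.173868 + 0.530702 + 0.491854 + 0.105116 = 1.831271

H = 1.8313 bits/symbol


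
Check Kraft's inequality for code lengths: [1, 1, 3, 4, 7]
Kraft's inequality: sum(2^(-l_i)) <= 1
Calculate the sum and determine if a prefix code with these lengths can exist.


Sum = 2^(-1) + 2^(-1) + 2^(-3) + 2^(-4) + 2^(-7)
    = 0.5 + 0.5 + 0.125 + 0.0625 + 0.0078125
    = 153/128 = 1.1953125
Since 1.1953125 > 1, Kraft's inequality is NOT satisfied.
A prefix code with these lengths CANNOT exist.

Kraft sum = 1.1953125. Not satisfied.


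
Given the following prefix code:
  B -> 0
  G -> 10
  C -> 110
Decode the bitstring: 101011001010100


Decoding step by step:
Bits 10 -> G
Bits 10 -> G
Bits 110 -> C
Bits 0 -> B
Bits 10 -> G
Bits 10 -> G
Bits 10 -> G
Bits 0 -> B


Decoded message: GGCBGGGB


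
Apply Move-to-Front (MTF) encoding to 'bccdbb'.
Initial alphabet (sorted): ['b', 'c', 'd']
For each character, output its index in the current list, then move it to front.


MTF encoding:
'b': index 0 in ['b', 'c', 'd'] -> ['b', 'c', 'd']
'c': index 1 in ['b', 'c', 'd'] -> ['c', 'b', 'd']
'c': index 0 in ['c', 'b', 'd'] -> ['c', 'b', 'd']
'd': index 2 in ['c', 'b', 'd'] -> ['d', 'c', 'b']
'b': index 2 in ['d', 'c', 'b'] -> ['b', 'd', 'c']
'b': index 0 in ['b', 'd', 'c'] -> ['b', 'd', 'c']


Output: [0, 1, 0, 2, 2, 0]


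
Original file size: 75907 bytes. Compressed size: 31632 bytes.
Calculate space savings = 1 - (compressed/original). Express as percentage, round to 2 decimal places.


ratio = compressed/original = 31632/75907 = 0.41672
savings = 1 - ratio = 1 - 0.41672 = 0.58328
as a percentage: 0.58328 * 100 = 58.33%

Space savings = 1 - 31632/75907 = 58.33%


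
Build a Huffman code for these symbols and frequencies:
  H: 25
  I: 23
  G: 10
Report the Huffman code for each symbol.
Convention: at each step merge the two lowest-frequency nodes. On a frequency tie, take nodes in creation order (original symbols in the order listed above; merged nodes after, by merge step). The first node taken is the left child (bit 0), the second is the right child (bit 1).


Huffman tree construction:
Step 1: Merge G(10) + I(23) = 33
Step 2: Merge H(25) + (G+I)(33) = 58
Read each symbol's code off the tree from the root (left child = 0, right child = 1).

Codes:
  H: 0 (length 1)
  I: 11 (length 2)
  G: 10 (length 2)
Average code length: 91/58 = 1.5690 bits/symbol


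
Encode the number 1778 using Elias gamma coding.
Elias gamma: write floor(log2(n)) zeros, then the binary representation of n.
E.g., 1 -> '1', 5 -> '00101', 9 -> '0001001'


num_bits = floor(log2(1778)) + 1 = 11
leading_zeros = num_bits - 1 = 10
binary(1778) = 11011110010

Elias gamma(1778) = '0000000000' + '11011110010' = 000000000011011110010 (21 bits)


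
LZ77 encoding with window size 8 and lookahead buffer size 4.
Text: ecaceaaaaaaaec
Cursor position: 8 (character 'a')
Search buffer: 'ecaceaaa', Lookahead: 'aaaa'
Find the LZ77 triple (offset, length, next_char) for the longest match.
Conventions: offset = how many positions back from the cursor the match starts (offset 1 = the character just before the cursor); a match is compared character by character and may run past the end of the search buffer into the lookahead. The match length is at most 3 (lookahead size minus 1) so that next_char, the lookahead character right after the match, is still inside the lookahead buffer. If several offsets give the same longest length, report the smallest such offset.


Try each offset into the search buffer:
  offset=1 (pos 7, char 'a'): match length 3
  offset=2 (pos 6, char 'a'): match length 3
  offset=3 (pos 5, char 'a'): match length 3
  offset=4 (pos 4, char 'e'): match length 0
  offset=5 (pos 3, char 'c'): match length 0
  offset=6 (pos 2, char 'a'): match length 1
  offset=7 (pos 1, char 'c'): match length 0
  offset=8 (pos 0, char 'e'): match length 0
Longest match has length 3, found at offsets 1, 2, 3; take the smallest, offset 1.
next_char = character at position 8 + 3 = 11 -> 'a'

Best match: offset=1, length=3 (matching 'aaa' starting at position 7)
LZ77 triple: (1, 3, 'a')


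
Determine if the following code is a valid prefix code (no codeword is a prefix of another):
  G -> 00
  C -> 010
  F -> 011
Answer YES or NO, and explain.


Checking each pair (does one codeword prefix another?):
  G='00' vs C='010': no prefix
  G='00' vs F='011': no prefix
  C='010' vs G='00': no prefix
  C='010' vs F='011': no prefix
  F='011' vs G='00': no prefix
  F='011' vs C='010': no prefix
No violation found over all pairs.

YES -- this is a valid prefix code. No codeword is a prefix of any other codeword.


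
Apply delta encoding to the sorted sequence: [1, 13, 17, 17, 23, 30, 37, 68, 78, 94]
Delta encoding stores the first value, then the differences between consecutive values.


First value: 1
Deltas:
  13 - 1 = 12
  17 - 13 = 4
  17 - 17 = 0
  23 - 17 = 6
  30 - 23 = 7
  37 - 30 = 7
  68 - 37 = 31
  78 - 68 = 10
  94 - 78 = 16


Delta encoded: [1, 12, 4, 0, 6, 7, 7, 31, 10, 16]


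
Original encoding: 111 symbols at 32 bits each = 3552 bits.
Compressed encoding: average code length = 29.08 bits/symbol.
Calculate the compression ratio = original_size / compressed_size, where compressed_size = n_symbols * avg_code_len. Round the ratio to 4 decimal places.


original_size = n_symbols * orig_bits = 111 * 32 = 3552 bits
compressed_size = n_symbols * avg_code_len = 111 * 29.08 = 3227.88 bits
ratio = original_size / compressed_size = 3552 / 3227.88 = 1.1004

Compression ratio = 1.1004


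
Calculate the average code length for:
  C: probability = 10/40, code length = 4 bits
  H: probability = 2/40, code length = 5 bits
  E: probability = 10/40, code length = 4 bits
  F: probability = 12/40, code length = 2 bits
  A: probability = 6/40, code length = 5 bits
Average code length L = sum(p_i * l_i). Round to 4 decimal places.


Weighted contributions p_i * l_i:
  C: (10/40) * 4 = 40/40
  H: (2/40) * 5 = 10/40
  E: (10/40) * 4 = 40/40
  F: (12/40) * 2 = 24/40
  A: (6/40) * 5 = 30/40
Sum = (40 + 10 + 40 + 24 + 30)/40 = 144/40

L = 144/40 = 3.6000 bits/symbol


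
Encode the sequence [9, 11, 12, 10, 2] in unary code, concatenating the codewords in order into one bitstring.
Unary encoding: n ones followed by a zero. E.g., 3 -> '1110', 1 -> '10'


Encode each number as n ones followed by a terminating 0:
  9 -> 1111111110 (10 bits)
  11 -> 111111111110 (12 bits)
  12 -> 1111111111110 (13 bits)
  10 -> 11111111110 (11 bits)
  2 -> 110 (3 bits)
Total length = 10 + 12 + 13 + 11 + 3 = 49 bits.

Unary([9, 11, 12, 10, 2]) = 1111111110111111111110111111111111011111111110110 (49 bits)


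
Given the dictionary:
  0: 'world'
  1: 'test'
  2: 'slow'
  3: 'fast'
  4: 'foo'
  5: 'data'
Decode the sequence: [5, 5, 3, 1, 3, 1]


Look up each index in the dictionary:
  5 -> 'data'
  5 -> 'data'
  3 -> 'fast'
  1 -> 'test'
  3 -> 'fast'
  1 -> 'test'

Decoded: "data data fast test fast test"


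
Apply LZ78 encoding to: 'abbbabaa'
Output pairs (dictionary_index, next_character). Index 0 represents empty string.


LZ78 encoding steps:
Dictionary: {0: ''}
Step 1: w='' (idx 0), next='a' -> output (0, 'a'), add 'a' as idx 1
Step 2: w='' (idx 0), next='b' -> output (0, 'b'), add 'b' as idx 2
Step 3: w='b' (idx 2), next='b' -> output (2, 'b'), add 'bb' as idx 3
Step 4: w='a' (idx 1), next='b' -> output (1, 'b'), add 'ab' as idx 4
Step 5: w='a' (idx 1), next='a' -> output (1, 'a'), add 'aa' as idx 5


Encoded: [(0, 'a'), (0, 'b'), (2, 'b'), (1, 'b'), (1, 'a')]


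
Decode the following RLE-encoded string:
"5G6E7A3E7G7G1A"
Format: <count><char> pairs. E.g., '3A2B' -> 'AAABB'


Expanding each <count><char> pair:
  5G -> 'GGGGG'
  6E -> 'EEEEEE'
  7A -> 'AAAAAAA'
  3E -> 'EEE'
  7G -> 'GGGGGGG'
  7G -> 'GGGGGGG'
  1A -> 'A'

Decoded = GGGGGEEEEEEAAAAAAAEEEGGGGGGGGGGGGGGA


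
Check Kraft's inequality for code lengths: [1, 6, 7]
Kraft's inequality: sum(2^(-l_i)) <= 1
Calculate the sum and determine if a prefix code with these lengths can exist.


Sum = 2^(-1) + 2^(-6) + 2^(-7)
    = 0.5 + 0.015625 + 0.0078125
    = 67/128 = 0.5234375
Since 0.5234375 <= 1, Kraft's inequality IS satisfied.
A prefix code with these lengths CAN exist.

Kraft sum = 0.5234375. Satisfied.


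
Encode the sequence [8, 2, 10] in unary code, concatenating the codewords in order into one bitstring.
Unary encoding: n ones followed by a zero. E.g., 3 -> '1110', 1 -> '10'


Encode each number as n ones followed by a terminating 0:
  8 -> 111111110 (9 bits)
  2 -> 110 (3 bits)
  10 -> 11111111110 (11 bits)
Total length = 9 + 3 + 11 = 23 bits.

Unary([8, 2, 10]) = 11111111011011111111110 (23 bits)


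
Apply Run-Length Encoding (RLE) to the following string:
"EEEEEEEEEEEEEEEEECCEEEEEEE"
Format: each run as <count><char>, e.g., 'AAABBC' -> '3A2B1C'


Scanning runs left to right:
  i=0: run of 'E' x 17 -> '17E'
  i=17: run of 'C' x 2 -> '2C'
  i=19: run of 'E' x 7 -> '7E'

RLE = 17E2C7E


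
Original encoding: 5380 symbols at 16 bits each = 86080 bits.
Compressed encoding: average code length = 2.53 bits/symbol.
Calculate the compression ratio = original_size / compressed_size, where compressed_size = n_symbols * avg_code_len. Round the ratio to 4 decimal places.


original_size = n_symbols * orig_bits = 5380 * 16 = 86080 bits
compressed_size = n_symbols * avg_code_len = 5380 * 2.53 = 13611.4 bits
ratio = original_size / compressed_size = 86080 / 13611.4 = 6.3241

Compression ratio = 6.3241


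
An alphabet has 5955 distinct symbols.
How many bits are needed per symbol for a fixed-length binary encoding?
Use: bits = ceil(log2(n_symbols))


log2(5955) = 12.5399
Bracket: 2^12 = 4096 < 5955 <= 2^13 = 8192
So ceil(log2(5955)) = 13

bits = ceil(log2(5955)) = ceil(12.5399) = 13 bits


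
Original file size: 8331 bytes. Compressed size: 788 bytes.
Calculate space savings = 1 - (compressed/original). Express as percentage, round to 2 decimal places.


ratio = compressed/original = 788/8331 = 0.094586
savings = 1 - ratio = 1 - 0.094586 = 0.905414
as a percentage: 0.905414 * 100 = 90.54%

Space savings = 1 - 788/8331 = 90.54%


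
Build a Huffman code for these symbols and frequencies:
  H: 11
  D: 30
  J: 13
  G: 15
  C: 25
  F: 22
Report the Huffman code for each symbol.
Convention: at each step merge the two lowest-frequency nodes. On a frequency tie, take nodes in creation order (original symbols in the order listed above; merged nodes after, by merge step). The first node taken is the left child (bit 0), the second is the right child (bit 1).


Huffman tree construction:
Step 1: Merge H(11) + J(13) = 24
Step 2: Merge G(15) + F(22) = 37
Step 3: Merge (H+J)(24) + C(25) = 49
Step 4: Merge D(30) + (G+F)(37) = 67
Step 5: Merge ((H+J)+C)(49) + (D+(G+F))(67) = 116
Read each symbol's code off the tree from the root (left child = 0, right child = 1).

Codes:
  H: 000 (length 3)
  D: 10 (length 2)
  J: 001 (length 3)
  G: 110 (length 3)
  C: 01 (length 2)
  F: 111 (length 3)
Average code length: 293/116 = 2.5259 bits/symbol


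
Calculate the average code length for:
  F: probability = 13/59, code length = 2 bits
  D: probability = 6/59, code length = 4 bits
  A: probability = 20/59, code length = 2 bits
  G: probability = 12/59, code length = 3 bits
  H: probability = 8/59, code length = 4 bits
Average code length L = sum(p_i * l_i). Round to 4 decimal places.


Weighted contributions p_i * l_i:
  F: (13/59) * 2 = 26/59
  D: (6/59) * 4 = 24/59
  A: (20/59) * 2 = 40/59
  G: (12/59) * 3 = 36/59
  H: (8/59) * 4 = 32/59
Sum = (26 + 24 + 40 + 36 + 32)/59 = 158/59

L = 158/59 = 2.6780 bits/symbol


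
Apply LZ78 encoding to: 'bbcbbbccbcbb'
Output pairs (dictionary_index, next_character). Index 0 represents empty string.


LZ78 encoding steps:
Dictionary: {0: ''}
Step 1: w='' (idx 0), next='b' -> output (0, 'b'), add 'b' as idx 1
Step 2: w='b' (idx 1), next='c' -> output (1, 'c'), add 'bc' as idx 2
Step 3: w='b' (idx 1), next='b' -> output (1, 'b'), add 'bb' as idx 3
Step 4: w='bc' (idx 2), next='c' -> output (2, 'c'), add 'bcc' as idx 4
Step 5: w='bc' (idx 2), next='b' -> output (2, 'b'), add 'bcb' as idx 5
Step 6: w='b' (idx 1), end of input -> output (1, '')


Encoded: [(0, 'b'), (1, 'c'), (1, 'b'), (2, 'c'), (2, 'b'), (1, '')]


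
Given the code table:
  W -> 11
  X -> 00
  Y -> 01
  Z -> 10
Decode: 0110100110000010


Decoding:
01 -> Y
10 -> Z
10 -> Z
01 -> Y
10 -> Z
00 -> X
00 -> X
10 -> Z


Result: YZZYZXXZ


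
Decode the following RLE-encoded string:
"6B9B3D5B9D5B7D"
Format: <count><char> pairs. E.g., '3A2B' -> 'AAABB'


Expanding each <count><char> pair:
  6B -> 'BBBBBB'
  9B -> 'BBBBBBBBB'
  3D -> 'DDD'
  5B -> 'BBBBB'
  9D -> 'DDDDDDDDD'
  5B -> 'BBBBB'
  7D -> 'DDDDDDD'

Decoded = BBBBBBBBBBBBBBBDDDBBBBBDDDDDDDDDBBBBBDDDDDDD


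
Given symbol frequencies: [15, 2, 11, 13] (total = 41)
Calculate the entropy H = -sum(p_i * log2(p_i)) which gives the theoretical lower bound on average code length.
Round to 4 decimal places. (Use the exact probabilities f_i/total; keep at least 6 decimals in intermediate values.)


Per-symbol terms -p_i * log2(p_i) with p_i = f_i/41:
  p = 15/41 = 0.365854: log2(p) = -1.450661, -p*log2(p) = 0.530730
  p = 2/41 = 0.048780: log2(p) = -4.357552, -p*log2(p) = 0.212564
  p = 11/41 = 0.268293: log2(p) = -1.898120, -p*log2(p) = 0.509252
  p = 13/41 = 0.317073: log2(p) = -1.657112, -p*log2(p) = 0.525426
H = 0.530730 + 0.212564 + 0.509252 + 0.525426 = 1.777972

H = 1.778 bits/symbol


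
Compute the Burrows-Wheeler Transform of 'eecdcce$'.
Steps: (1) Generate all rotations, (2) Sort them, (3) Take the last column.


Rotations (sorted):
  0: $eecdcce -> last char: e
  1: cce$eecd -> last char: d
  2: cdcce$ee -> last char: e
  3: ce$eecdc -> last char: c
  4: dcce$eec -> last char: c
  5: e$eecdcc -> last char: c
  6: ecdcce$e -> last char: e
  7: eecdcce$ -> last char: $


BWT = edeccce$


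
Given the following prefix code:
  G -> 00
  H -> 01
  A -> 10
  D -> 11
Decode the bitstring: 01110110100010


Decoding step by step:
Bits 01 -> H
Bits 11 -> D
Bits 01 -> H
Bits 10 -> A
Bits 10 -> A
Bits 00 -> G
Bits 10 -> A


Decoded message: HDHAAGA


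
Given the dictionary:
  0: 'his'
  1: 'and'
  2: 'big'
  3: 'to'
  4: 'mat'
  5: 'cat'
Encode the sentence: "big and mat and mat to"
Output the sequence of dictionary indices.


Look up each word in the dictionary:
  'big' -> 2
  'and' -> 1
  'mat' -> 4
  'and' -> 1
  'mat' -> 4
  'to' -> 3

Encoded: [2, 1, 4, 1, 4, 3]


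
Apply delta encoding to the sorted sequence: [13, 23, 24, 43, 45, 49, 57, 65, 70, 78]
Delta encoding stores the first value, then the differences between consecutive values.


First value: 13
Deltas:
  23 - 13 = 10
  24 - 23 = 1
  43 - 24 = 19
  45 - 43 = 2
  49 - 45 = 4
  57 - 49 = 8
  65 - 57 = 8
  70 - 65 = 5
  78 - 70 = 8


Delta encoded: [13, 10, 1, 19, 2, 4, 8, 8, 5, 8]


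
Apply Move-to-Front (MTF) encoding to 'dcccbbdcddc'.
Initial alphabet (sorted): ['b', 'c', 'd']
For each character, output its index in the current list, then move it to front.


MTF encoding:
'd': index 2 in ['b', 'c', 'd'] -> ['d', 'b', 'c']
'c': index 2 in ['d', 'b', 'c'] -> ['c', 'd', 'b']
'c': index 0 in ['c', 'd', 'b'] -> ['c', 'd', 'b']
'c': index 0 in ['c', 'd', 'b'] -> ['c', 'd', 'b']
'b': index 2 in ['c', 'd', 'b'] -> ['b', 'c', 'd']
'b': index 0 in ['b', 'c', 'd'] -> ['b', 'c', 'd']
'd': index 2 in ['b', 'c', 'd'] -> ['d', 'b', 'c']
'c': index 2 in ['d', 'b', 'c'] -> ['c', 'd', 'b']
'd': index 1 in ['c', 'd', 'b'] -> ['d', 'c', 'b']
'd': index 0 in ['d', 'c', 'b'] -> ['d', 'c', 'b']
'c': index 1 in ['d', 'c', 'b'] -> ['c', 'd', 'b']


Output: [2, 2, 0, 0, 2, 0, 2, 2, 1, 0, 1]


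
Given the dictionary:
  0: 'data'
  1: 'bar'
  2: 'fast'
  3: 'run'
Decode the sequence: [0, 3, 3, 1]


Look up each index in the dictionary:
  0 -> 'data'
  3 -> 'run'
  3 -> 'run'
  1 -> 'bar'

Decoded: "data run run bar"


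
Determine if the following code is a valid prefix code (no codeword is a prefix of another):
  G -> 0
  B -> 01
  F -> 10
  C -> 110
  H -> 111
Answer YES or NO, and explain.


Checking each pair (does one codeword prefix another?):
  G='0' vs B='01': prefix -- VIOLATION

NO -- this is NOT a valid prefix code. G (0) is a prefix of B (01).


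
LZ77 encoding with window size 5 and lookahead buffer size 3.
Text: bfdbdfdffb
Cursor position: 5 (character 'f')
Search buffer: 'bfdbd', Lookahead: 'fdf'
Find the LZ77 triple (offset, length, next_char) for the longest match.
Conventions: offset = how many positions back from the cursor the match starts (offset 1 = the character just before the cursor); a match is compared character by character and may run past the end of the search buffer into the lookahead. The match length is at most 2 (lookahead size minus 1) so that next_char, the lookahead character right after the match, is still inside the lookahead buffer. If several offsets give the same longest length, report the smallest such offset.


Try each offset into the search buffer:
  offset=1 (pos 4, char 'd'): match length 0
  offset=2 (pos 3, char 'b'): match length 0
  offset=3 (pos 2, char 'd'): match length 0
  offset=4 (pos 1, char 'f'): match length 2
  offset=5 (pos 0, char 'b'): match length 0
Longest match has length 2 at offset 4.
next_char = character at position 5 + 2 = 7 -> 'f'

Best match: offset=4, length=2 (matching 'fd' starting at position 1)
LZ77 triple: (4, 2, 'f')


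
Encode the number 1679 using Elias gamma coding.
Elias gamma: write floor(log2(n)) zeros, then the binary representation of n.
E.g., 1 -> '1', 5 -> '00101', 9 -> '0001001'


num_bits = floor(log2(1679)) + 1 = 11
leading_zeros = num_bits - 1 = 10
binary(1679) = 11010001111

Elias gamma(1679) = '0000000000' + '11010001111' = 000000000011010001111 (21 bits)
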